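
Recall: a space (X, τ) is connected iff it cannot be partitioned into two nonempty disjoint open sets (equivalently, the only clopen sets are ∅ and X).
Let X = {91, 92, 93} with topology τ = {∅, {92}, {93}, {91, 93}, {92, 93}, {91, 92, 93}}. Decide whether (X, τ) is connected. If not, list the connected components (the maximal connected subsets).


(X, τ) is disconnected; components = [{92}, {91, 93}].

Find clopen sets (U ∈ τ with X ∖ U ∈ τ):
  U = ∅, X ∖ U = {91, 92, 93} — both open, so U is clopen.
  U = {92}, X ∖ U = {91, 93} — both open, so U is clopen.
  U = {91, 93}, X ∖ U = {92} — both open, so U is clopen.
  U = {91, 92, 93}, X ∖ U = ∅ — both open, so U is clopen.
Nontrivial clopen(s) exist: e.g. {91, 93}. So (X, τ) is disconnected.
Compute connected components by grouping points that agree on all clopens:
  component: {92}
  component: {91, 93}


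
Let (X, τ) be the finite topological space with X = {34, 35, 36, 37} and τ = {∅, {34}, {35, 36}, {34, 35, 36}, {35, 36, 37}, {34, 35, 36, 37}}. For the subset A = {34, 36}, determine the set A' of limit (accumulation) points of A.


A' = {35, 37}

For each x ∈ X, list the open sets U ∈ τ with x ∈ U, then check whether U ∩ (A ∖ {x}) ≠ ∅ for every such U.
  x = 34: open {34} ∋ x has {34} ∩ (A ∖ {34}) = ∅, so x is NOT a limit point.
  x = 35: opens ∋ x are {35, 36}, {34, 35, 36}, {35, 36, 37}, {34, 35, 36, 37}; each meets A ∖ {35}, so x IS a limit point.
  x = 36: open {35, 36} ∋ x has {35, 36} ∩ (A ∖ {36}) = ∅, so x is NOT a limit point.
  x = 37: opens ∋ x are {35, 36, 37}, {34, 35, 36, 37}; each meets A ∖ {37}, so x IS a limit point.
Collecting: A' = {35, 37}.


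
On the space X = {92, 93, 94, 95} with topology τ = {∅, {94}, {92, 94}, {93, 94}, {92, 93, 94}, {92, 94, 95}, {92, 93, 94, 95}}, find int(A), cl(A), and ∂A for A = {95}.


int(A) = ∅, cl(A) = {95}, ∂A = {95}.

Closed sets in (X, τ) are complements of opens:
  closed(X, τ) = {∅, {93}, {95}, {92, 95}, {93, 95}, {92, 93, 95}, {92, 93, 94, 95}}.
int(A) = ⋃ {U ∈ τ : U ⊆ A}. Opens contained in A: ∅.
Taking the union of these: int(A) = ∅.
cl(A) = ⋂ {C closed : A ⊆ C}. Closed sets containing A: {95}, {92, 95}, {93, 95}, {92, 93, 95}, {92, 93, 94, 95}.
Intersecting these: cl(A) = {95}.
∂A = cl(A) ∖ int(A) = {95} ∖ ∅ = {95}.


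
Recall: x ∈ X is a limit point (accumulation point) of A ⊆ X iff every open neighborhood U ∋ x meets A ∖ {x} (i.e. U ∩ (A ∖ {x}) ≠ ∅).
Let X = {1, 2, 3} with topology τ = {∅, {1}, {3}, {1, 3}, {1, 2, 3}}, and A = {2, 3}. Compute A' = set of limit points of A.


A' = {2}

For each x ∈ X, list the open sets U ∈ τ with x ∈ U, then check whether U ∩ (A ∖ {x}) ≠ ∅ for every such U.
  x = 1: open {1} ∋ x has {1} ∩ (A ∖ {1}) = ∅, so x is NOT a limit point.
  x = 2: opens ∋ x are {1, 2, 3}; each meets A ∖ {2}, so x IS a limit point.
  x = 3: open {3} ∋ x has {3} ∩ (A ∖ {3}) = ∅, so x is NOT a limit point.
Collecting: A' = {2}.


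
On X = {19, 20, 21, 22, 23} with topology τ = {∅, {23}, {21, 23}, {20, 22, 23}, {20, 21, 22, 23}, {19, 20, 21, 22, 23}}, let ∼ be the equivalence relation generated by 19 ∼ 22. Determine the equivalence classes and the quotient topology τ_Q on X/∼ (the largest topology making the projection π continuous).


X/∼ = {[19=22], [20], [21], [23]}; |τ_Q| = 4.

Equivalence classes: [19=22], [20], [21], [23].
Quotient map π: X → X/∼ sends 19 ↦ [19=22], 20 ↦ [20], 21 ↦ [21], 22 ↦ [19=22], 23 ↦ [23].
For each subset V ⊆ X/∼, compute π^{-1}(V) ⊆ X and check whether π^{-1}(V) ∈ τ. V is open in τ_Q iff π^{-1}(V) ∈ τ.
  V = {}: π^{-1}(V) = ∅ ∈ τ ✓.
  V = {[19=22]}: π^{-1}(V) = {19, 22} ∉ τ ✗.
  V = {[20]}: π^{-1}(V) = {20} ∉ τ ✗.
  V = {[19=22], [20]}: π^{-1}(V) = {19, 20, 22} ∉ τ ✗.
  V = {[21]}: π^{-1}(V) = {21} ∉ τ ✗.
  V = {[19=22], [21]}: π^{-1}(V) = {19, 21, 22} ∉ τ ✗.
  V = {[20], [21]}: π^{-1}(V) = {20, 21} ∉ τ ✗.
  V = {[19=22], [20], [21]}: π^{-1}(V) = {19, 20, 21, 22} ∉ τ ✗.
  V = {[23]}: π^{-1}(V) = {23} ∈ τ ✓.
  V = {[19=22], [23]}: π^{-1}(V) = {19, 22, 23} ∉ τ ✗.
  V = {[20], [23]}: π^{-1}(V) = {20, 23} ∉ τ ✗.
  V = {[19=22], [20], [23]}: π^{-1}(V) = {19, 20, 22, 23} ∉ τ ✗.
  V = {[21], [23]}: π^{-1}(V) = {21, 23} ∈ τ ✓.
  V = {[19=22], [21], [23]}: π^{-1}(V) = {19, 21, 22, 23} ∉ τ ✗.
  V = {[20], [21], [23]}: π^{-1}(V) = {20, 21, 23} ∉ τ ✗.
  V = {[19=22], [20], [21], [23]}: π^{-1}(V) = {19, 20, 21, 22, 23} ∈ τ ✓.
Open sets in the quotient: τ_Q = {{}, {[23]}, {[21], [23]}, {[19=22], [20], [21], [23]}} (4 elements).


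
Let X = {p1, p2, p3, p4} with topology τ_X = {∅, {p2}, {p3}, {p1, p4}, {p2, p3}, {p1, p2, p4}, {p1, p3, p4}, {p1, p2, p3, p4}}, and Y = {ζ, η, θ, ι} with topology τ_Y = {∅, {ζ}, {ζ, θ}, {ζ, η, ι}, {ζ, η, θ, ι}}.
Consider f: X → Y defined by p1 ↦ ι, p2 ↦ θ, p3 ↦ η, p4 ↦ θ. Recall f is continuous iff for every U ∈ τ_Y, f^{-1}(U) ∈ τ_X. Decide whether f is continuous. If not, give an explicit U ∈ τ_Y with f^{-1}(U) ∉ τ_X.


f is NOT continuous.

Compute f^{-1}(U) for each U ∈ τ_Y:
  U = ∅: f^{-1}(U) = ∅ ∈ τ_X ✓.
  U = {ζ}: f^{-1}(U) = ∅ ∈ τ_X ✓.
  U = {ζ, θ}: f^{-1}(U) = {p2, p4} ∉ τ_X ✗.
  U = {ζ, η, ι}: f^{-1}(U) = {p1, p3} ∉ τ_X ✗.
  U = {ζ, η, θ, ι}: f^{-1}(U) = {p1, p2, p3, p4} ∈ τ_X ✓.
Found U = {ζ, θ} with f^{-1}(U) = {p2, p4} not in τ_X. Therefore f is NOT continuous.


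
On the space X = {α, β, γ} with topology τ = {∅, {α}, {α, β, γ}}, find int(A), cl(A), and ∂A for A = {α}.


int(A) = {α}, cl(A) = {α, β, γ}, ∂A = {β, γ}.

Closed sets in (X, τ) are complements of opens:
  closed(X, τ) = {∅, {β, γ}, {α, β, γ}}.
int(A) = ⋃ {U ∈ τ : U ⊆ A}. Opens contained in A: ∅, {α}.
Taking the union of these: int(A) = {α}.
cl(A) = ⋂ {C closed : A ⊆ C}. Closed sets containing A: {α, β, γ}.
Intersecting these: cl(A) = {α, β, γ}.
∂A = cl(A) ∖ int(A) = {α, β, γ} ∖ {α} = {β, γ}.


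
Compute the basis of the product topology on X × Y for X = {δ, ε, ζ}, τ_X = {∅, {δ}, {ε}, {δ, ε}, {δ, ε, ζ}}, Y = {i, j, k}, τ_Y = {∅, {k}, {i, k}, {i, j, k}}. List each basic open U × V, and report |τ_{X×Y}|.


Basis B = {∅ × ∅, {δ} × {k}, {ε} × {k}, {δ} × {i, k}, {δ, ε} × {k}, {ε} × {i, k}, {δ} × {i, j, k}, {δ, ε, ζ} × {k}, {ε} × {i, j, k}, {δ, ε} × {i, k}, {δ, ε} × {i, j, k}, {δ, ε, ζ} × {i, k}, {δ, ε, ζ} × {i, j, k}}; |τ_{X×Y}| = 30.

Enumerate products U × V with U ∈ τ_X, V ∈ τ_Y (deduplicated):
  ∅ × ∅ = {} (∅)
  {δ} × {k} = {(δ,k)}
  {ε} × {k} = {(ε,k)}
  {δ} × {i, k} = {(δ,i), (δ,k)}
  {δ, ε} × {k} = {(δ,k), (ε,k)}
  {ε} × {i, k} = {(ε,i), (ε,k)}
  {δ} × {i, j, k} = {(δ,i), (δ,j), (δ,k)}
  {δ, ε, ζ} × {k} = {(δ,k), (ε,k), (ζ,k)}
  {ε} × {i, j, k} = {(ε,i), (ε,j), (ε,k)}
  {δ, ε} × {i, k} = {(δ,i), (δ,k), (ε,i), (ε,k)}
  {δ, ε} × {i, j, k} = {(δ,i), (δ,j), (δ,k), (ε,i), (ε,j), (ε,k)}
  {δ, ε, ζ} × {i, k} = {(δ,i), (δ,k), (ε,i), (ε,k), (ζ,i), (ζ,k)}
  {δ, ε, ζ} × {i, j, k} = {(δ,i), (δ,j), (δ,k), (ε,i), (ε,j), (ε,k), (ζ,i), (ζ,j), (ζ,k)}
These 13 distinct sets form the basis B.
Close under arbitrary unions to get τ_{X×Y}; counting gives |τ_{X×Y}| = 30.


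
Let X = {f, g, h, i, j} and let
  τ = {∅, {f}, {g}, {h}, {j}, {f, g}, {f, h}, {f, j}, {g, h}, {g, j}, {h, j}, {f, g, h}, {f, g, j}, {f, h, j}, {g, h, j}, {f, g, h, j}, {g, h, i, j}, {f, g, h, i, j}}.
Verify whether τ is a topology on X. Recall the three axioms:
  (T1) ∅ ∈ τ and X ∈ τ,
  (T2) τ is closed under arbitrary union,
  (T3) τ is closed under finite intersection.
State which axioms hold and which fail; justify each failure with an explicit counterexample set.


τ IS a topology on X.

Axiom (T1): ∅ ∈ τ? Yes; X ∈ τ? Yes.
Axiom (T2/T3): check pairwise unions and intersections of members of τ.
All pairwise intersections and unions checked — each lies in τ. Therefore τ satisfies (T1), (T2), (T3): it IS a topology on X.


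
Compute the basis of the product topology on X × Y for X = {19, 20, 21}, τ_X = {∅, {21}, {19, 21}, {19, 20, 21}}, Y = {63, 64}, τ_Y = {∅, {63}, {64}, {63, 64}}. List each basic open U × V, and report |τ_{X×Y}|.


Basis B = {∅ × ∅, {21} × {63}, {21} × {64}, {19, 21} × {63}, {19, 21} × {64}, {21} × {63, 64}, {19, 20, 21} × {63}, {19, 20, 21} × {64}, {19, 21} × {63, 64}, {19, 20, 21} × {63, 64}}; |τ_{X×Y}| = 16.

Enumerate products U × V with U ∈ τ_X, V ∈ τ_Y (deduplicated):
  ∅ × ∅ = {} (∅)
  {21} × {63} = {(21,63)}
  {21} × {64} = {(21,64)}
  {19, 21} × {63} = {(19,63), (21,63)}
  {19, 21} × {64} = {(19,64), (21,64)}
  {21} × {63, 64} = {(21,63), (21,64)}
  {19, 20, 21} × {63} = {(19,63), (20,63), (21,63)}
  {19, 20, 21} × {64} = {(19,64), (20,64), (21,64)}
  {19, 21} × {63, 64} = {(19,63), (19,64), (21,63), (21,64)}
  {19, 20, 21} × {63, 64} = {(19,63), (19,64), (20,63), (20,64), (21,63), (21,64)}
These 10 distinct sets form the basis B.
Close under arbitrary unions to get τ_{X×Y}; counting gives |τ_{X×Y}| = 16.


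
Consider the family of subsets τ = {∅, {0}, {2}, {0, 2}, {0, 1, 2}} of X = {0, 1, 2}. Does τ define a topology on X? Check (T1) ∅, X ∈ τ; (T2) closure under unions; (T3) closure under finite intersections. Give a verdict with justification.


τ IS a topology on X.

Axiom (T1): ∅ ∈ τ? Yes; X ∈ τ? Yes.
Axiom (T2/T3): check pairwise unions and intersections of members of τ.
All pairwise intersections and unions checked — each lies in τ. Therefore τ satisfies (T1), (T2), (T3): it IS a topology on X.


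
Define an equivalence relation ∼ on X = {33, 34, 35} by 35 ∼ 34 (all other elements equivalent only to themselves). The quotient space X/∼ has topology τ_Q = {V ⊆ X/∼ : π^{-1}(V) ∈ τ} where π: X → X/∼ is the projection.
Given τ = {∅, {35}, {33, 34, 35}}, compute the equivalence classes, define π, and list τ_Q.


X/∼ = {[33], [34=35]}; |τ_Q| = 2.

Equivalence classes: [33], [34=35].
Quotient map π: X → X/∼ sends 33 ↦ [33], 34 ↦ [34=35], 35 ↦ [34=35].
For each subset V ⊆ X/∼, compute π^{-1}(V) ⊆ X and check whether π^{-1}(V) ∈ τ. V is open in τ_Q iff π^{-1}(V) ∈ τ.
  V = {}: π^{-1}(V) = ∅ ∈ τ ✓.
  V = {[33]}: π^{-1}(V) = {33} ∉ τ ✗.
  V = {[34=35]}: π^{-1}(V) = {34, 35} ∉ τ ✗.
  V = {[33], [34=35]}: π^{-1}(V) = {33, 34, 35} ∈ τ ✓.
Open sets in the quotient: τ_Q = {{}, {[33], [34=35]}} (2 elements).


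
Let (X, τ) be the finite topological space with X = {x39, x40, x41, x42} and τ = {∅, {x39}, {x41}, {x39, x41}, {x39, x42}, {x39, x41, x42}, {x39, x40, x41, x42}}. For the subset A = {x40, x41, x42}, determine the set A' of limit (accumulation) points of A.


A' = {x40}

For each x ∈ X, list the open sets U ∈ τ with x ∈ U, then check whether U ∩ (A ∖ {x}) ≠ ∅ for every such U.
  x = x39: open {x39} ∋ x has {x39} ∩ (A ∖ {x39}) = ∅, so x is NOT a limit point.
  x = x40: opens ∋ x are {x39, x40, x41, x42}; each meets A ∖ {x40}, so x IS a limit point.
  x = x41: open {x41} ∋ x has {x41} ∩ (A ∖ {x41}) = ∅, so x is NOT a limit point.
  x = x42: open {x39, x42} ∋ x has {x39, x42} ∩ (A ∖ {x42}) = ∅, so x is NOT a limit point.
Collecting: A' = {x40}.


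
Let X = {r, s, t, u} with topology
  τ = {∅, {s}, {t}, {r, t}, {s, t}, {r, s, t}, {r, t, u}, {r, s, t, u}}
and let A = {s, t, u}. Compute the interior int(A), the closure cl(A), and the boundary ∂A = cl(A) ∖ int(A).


int(A) = {s, t}, cl(A) = {r, s, t, u}, ∂A = {r, u}.

Closed sets in (X, τ) are complements of opens:
  closed(X, τ) = {∅, {s}, {u}, {r, u}, {s, u}, {r, s, u}, {r, t, u}, {r, s, t, u}}.
int(A) = ⋃ {U ∈ τ : U ⊆ A}. Opens contained in A: ∅, {s}, {t}, {s, t}.
Taking the union of these: int(A) = {s, t}.
cl(A) = ⋂ {C closed : A ⊆ C}. Closed sets containing A: {r, s, t, u}.
Intersecting these: cl(A) = {r, s, t, u}.
∂A = cl(A) ∖ int(A) = {r, s, t, u} ∖ {s, t} = {r, u}.


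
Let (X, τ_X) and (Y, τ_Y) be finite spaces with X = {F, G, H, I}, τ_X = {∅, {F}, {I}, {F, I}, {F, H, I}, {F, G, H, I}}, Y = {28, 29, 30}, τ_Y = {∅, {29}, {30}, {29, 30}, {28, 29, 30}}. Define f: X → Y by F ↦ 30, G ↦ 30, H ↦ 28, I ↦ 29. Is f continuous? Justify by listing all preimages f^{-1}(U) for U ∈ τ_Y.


f is NOT continuous.

Compute f^{-1}(U) for each U ∈ τ_Y:
  U = ∅: f^{-1}(U) = ∅ ∈ τ_X ✓.
  U = {29}: f^{-1}(U) = {I} ∈ τ_X ✓.
  U = {30}: f^{-1}(U) = {F, G} ∉ τ_X ✗.
  U = {29, 30}: f^{-1}(U) = {F, G, I} ∉ τ_X ✗.
  U = {28, 29, 30}: f^{-1}(U) = {F, G, H, I} ∈ τ_X ✓.
Found U = {30} with f^{-1}(U) = {F, G} not in τ_X. Therefore f is NOT continuous.


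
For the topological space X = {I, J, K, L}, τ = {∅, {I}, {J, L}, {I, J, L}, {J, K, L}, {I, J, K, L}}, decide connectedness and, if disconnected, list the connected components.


(X, τ) is disconnected; components = [{I}, {J, K, L}].

Find clopen sets (U ∈ τ with X ∖ U ∈ τ):
  U = ∅, X ∖ U = {I, J, K, L} — both open, so U is clopen.
  U = {I}, X ∖ U = {J, K, L} — both open, so U is clopen.
  U = {J, K, L}, X ∖ U = {I} — both open, so U is clopen.
  U = {I, J, K, L}, X ∖ U = ∅ — both open, so U is clopen.
Nontrivial clopen(s) exist: e.g. {J, K, L}. So (X, τ) is disconnected.
Compute connected components by grouping points that agree on all clopens:
  component: {I}
  component: {J, K, L}


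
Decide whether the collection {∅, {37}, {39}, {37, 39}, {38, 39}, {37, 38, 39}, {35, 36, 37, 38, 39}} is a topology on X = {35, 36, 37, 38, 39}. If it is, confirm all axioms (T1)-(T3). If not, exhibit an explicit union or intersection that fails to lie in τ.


τ IS a topology on X.

Axiom (T1): ∅ ∈ τ? Yes; X ∈ τ? Yes.
Axiom (T2/T3): check pairwise unions and intersections of members of τ.
All pairwise intersections and unions checked — each lies in τ. Therefore τ satisfies (T1), (T2), (T3): it IS a topology on X.


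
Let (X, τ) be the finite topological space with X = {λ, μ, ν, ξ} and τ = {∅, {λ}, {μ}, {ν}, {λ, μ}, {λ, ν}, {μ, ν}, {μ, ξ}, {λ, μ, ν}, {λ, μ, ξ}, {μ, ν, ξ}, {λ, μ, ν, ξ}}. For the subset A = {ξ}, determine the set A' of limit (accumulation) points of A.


A' = ∅

For each x ∈ X, list the open sets U ∈ τ with x ∈ U, then check whether U ∩ (A ∖ {x}) ≠ ∅ for every such U.
  x = λ: open {λ} ∋ x has {λ} ∩ (A ∖ {λ}) = ∅, so x is NOT a limit point.
  x = μ: open {μ} ∋ x has {μ} ∩ (A ∖ {μ}) = ∅, so x is NOT a limit point.
  x = ν: open {ν} ∋ x has {ν} ∩ (A ∖ {ν}) = ∅, so x is NOT a limit point.
  x = ξ: open {μ, ξ} ∋ x has {μ, ξ} ∩ (A ∖ {ξ}) = ∅, so x is NOT a limit point.
Collecting: A' = ∅.


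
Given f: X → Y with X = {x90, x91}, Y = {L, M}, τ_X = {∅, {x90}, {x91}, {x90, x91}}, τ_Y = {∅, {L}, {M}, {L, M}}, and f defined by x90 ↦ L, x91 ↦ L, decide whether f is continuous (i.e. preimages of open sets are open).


f IS continuous.

Compute f^{-1}(U) for each U ∈ τ_Y:
  U = ∅: f^{-1}(U) = ∅ ∈ τ_X ✓.
  U = {L}: f^{-1}(U) = {x90, x91} ∈ τ_X ✓.
  U = {M}: f^{-1}(U) = ∅ ∈ τ_X ✓.
  U = {L, M}: f^{-1}(U) = {x90, x91} ∈ τ_X ✓.
Every preimage lies in τ_X, so f IS continuous.


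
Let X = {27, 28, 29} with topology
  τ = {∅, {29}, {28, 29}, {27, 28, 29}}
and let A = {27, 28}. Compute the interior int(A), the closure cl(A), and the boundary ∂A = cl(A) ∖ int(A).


int(A) = ∅, cl(A) = {27, 28}, ∂A = {27, 28}.

Closed sets in (X, τ) are complements of opens:
  closed(X, τ) = {∅, {27}, {27, 28}, {27, 28, 29}}.
int(A) = ⋃ {U ∈ τ : U ⊆ A}. Opens contained in A: ∅.
Taking the union of these: int(A) = ∅.
cl(A) = ⋂ {C closed : A ⊆ C}. Closed sets containing A: {27, 28}, {27, 28, 29}.
Intersecting these: cl(A) = {27, 28}.
∂A = cl(A) ∖ int(A) = {27, 28} ∖ ∅ = {27, 28}.


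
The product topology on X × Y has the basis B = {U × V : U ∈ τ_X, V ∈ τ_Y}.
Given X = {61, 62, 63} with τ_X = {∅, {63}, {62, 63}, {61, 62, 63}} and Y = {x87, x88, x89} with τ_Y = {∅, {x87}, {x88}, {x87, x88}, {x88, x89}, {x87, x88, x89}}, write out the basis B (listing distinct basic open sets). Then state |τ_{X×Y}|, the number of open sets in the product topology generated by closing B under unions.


Basis B = {∅ × ∅, {63} × {x87}, {63} × {x88}, {62, 63} × {x87}, {62, 63} × {x88}, {63} × {x87, x88}, {63} × {x88, x89}, {61, 62, 63} × {x87}, {61, 62, 63} × {x88}, {63} × {x87, x88, x89}, {62, 63} × {x87, x88}, {62, 63} × {x88, x89}, {61, 62, 63} × {x87, x88}, {61, 62, 63} × {x88, x89}, {62, 63} × {x87, x88, x89}, {61, 62, 63} × {x87, x88, x89}}; |τ_{X×Y}| = 40.

Enumerate products U × V with U ∈ τ_X, V ∈ τ_Y (deduplicated):
  ∅ × ∅ = {} (∅)
  {63} × {x87} = {(63,x87)}
  {63} × {x88} = {(63,x88)}
  {62, 63} × {x87} = {(62,x87), (63,x87)}
  {62, 63} × {x88} = {(62,x88), (63,x88)}
  {63} × {x87, x88} = {(63,x87), (63,x88)}
  {63} × {x88, x89} = {(63,x88), (63,x89)}
  {61, 62, 63} × {x87} = {(61,x87), (62,x87), (63,x87)}
  {61, 62, 63} × {x88} = {(61,x88), (62,x88), (63,x88)}
  {63} × {x87, x88, x89} = {(63,x87), (63,x88), (63,x89)}
  {62, 63} × {x87, x88} = {(62,x87), (62,x88), (63,x87), (63,x88)}
  {62, 63} × {x88, x89} = {(62,x88), (62,x89), (63,x88), (63,x89)}
  {61, 62, 63} × {x87, x88} = {(61,x87), (61,x88), (62,x87), (62,x88), (63,x87), (63,x88)}
  {61, 62, 63} × {x88, x89} = {(61,x88), (61,x89), (62,x88), (62,x89), (63,x88), (63,x89)}
  {62, 63} × {x87, x88, x89} = {(62,x87), (62,x88), (62,x89), (63,x87), (63,x88), (63,x89)}
  {61, 62, 63} × {x87, x88, x89} = {(61,x87), (61,x88), (61,x89), (62,x87), (62,x88), (62,x89), (63,x87), (63,x88), (63,x89)}
These 16 distinct sets form the basis B.
Close under arbitrary unions to get τ_{X×Y}; counting gives |τ_{X×Y}| = 40.


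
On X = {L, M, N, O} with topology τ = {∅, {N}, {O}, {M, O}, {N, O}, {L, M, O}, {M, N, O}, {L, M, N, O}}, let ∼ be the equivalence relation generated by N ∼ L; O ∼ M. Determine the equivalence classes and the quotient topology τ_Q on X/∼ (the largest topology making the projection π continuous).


X/∼ = {[L=N], [M=O]}; |τ_Q| = 3.

Equivalence classes: [L=N], [M=O].
Quotient map π: X → X/∼ sends L ↦ [L=N], M ↦ [M=O], N ↦ [L=N], O ↦ [M=O].
For each subset V ⊆ X/∼, compute π^{-1}(V) ⊆ X and check whether π^{-1}(V) ∈ τ. V is open in τ_Q iff π^{-1}(V) ∈ τ.
  V = {}: π^{-1}(V) = ∅ ∈ τ ✓.
  V = {[L=N]}: π^{-1}(V) = {L, N} ∉ τ ✗.
  V = {[M=O]}: π^{-1}(V) = {M, O} ∈ τ ✓.
  V = {[L=N], [M=O]}: π^{-1}(V) = {L, M, N, O} ∈ τ ✓.
Open sets in the quotient: τ_Q = {{}, {[M=O]}, {[L=N], [M=O]}} (3 elements).


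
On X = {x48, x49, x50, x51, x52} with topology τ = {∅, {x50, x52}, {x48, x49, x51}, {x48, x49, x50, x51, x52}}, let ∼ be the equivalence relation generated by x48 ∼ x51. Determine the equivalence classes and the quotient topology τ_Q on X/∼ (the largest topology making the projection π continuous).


X/∼ = {[x48=x51], [x49], [x50], [x52]}; |τ_Q| = 4.

Equivalence classes: [x48=x51], [x49], [x50], [x52].
Quotient map π: X → X/∼ sends x48 ↦ [x48=x51], x49 ↦ [x49], x50 ↦ [x50], x51 ↦ [x48=x51], x52 ↦ [x52].
For each subset V ⊆ X/∼, compute π^{-1}(V) ⊆ X and check whether π^{-1}(V) ∈ τ. V is open in τ_Q iff π^{-1}(V) ∈ τ.
  V = {}: π^{-1}(V) = ∅ ∈ τ ✓.
  V = {[x48=x51]}: π^{-1}(V) = {x48, x51} ∉ τ ✗.
  V = {[x49]}: π^{-1}(V) = {x49} ∉ τ ✗.
  V = {[x48=x51], [x49]}: π^{-1}(V) = {x48, x49, x51} ∈ τ ✓.
  V = {[x50]}: π^{-1}(V) = {x50} ∉ τ ✗.
  V = {[x48=x51], [x50]}: π^{-1}(V) = {x48, x50, x51} ∉ τ ✗.
  V = {[x49], [x50]}: π^{-1}(V) = {x49, x50} ∉ τ ✗.
  V = {[x48=x51], [x49], [x50]}: π^{-1}(V) = {x48, x49, x50, x51} ∉ τ ✗.
  V = {[x52]}: π^{-1}(V) = {x52} ∉ τ ✗.
  V = {[x48=x51], [x52]}: π^{-1}(V) = {x48, x51, x52} ∉ τ ✗.
  V = {[x49], [x52]}: π^{-1}(V) = {x49, x52} ∉ τ ✗.
  V = {[x48=x51], [x49], [x52]}: π^{-1}(V) = {x48, x49, x51, x52} ∉ τ ✗.
  V = {[x50], [x52]}: π^{-1}(V) = {x50, x52} ∈ τ ✓.
  V = {[x48=x51], [x50], [x52]}: π^{-1}(V) = {x48, x50, x51, x52} ∉ τ ✗.
  V = {[x49], [x50], [x52]}: π^{-1}(V) = {x49, x50, x52} ∉ τ ✗.
  V = {[x48=x51], [x49], [x50], [x52]}: π^{-1}(V) = {x48, x49, x50, x51, x52} ∈ τ ✓.
Open sets in the quotient: τ_Q = {{}, {[x48=x51], [x49]}, {[x50], [x52]}, {[x48=x51], [x49], [x50], [x52]}} (4 elements).


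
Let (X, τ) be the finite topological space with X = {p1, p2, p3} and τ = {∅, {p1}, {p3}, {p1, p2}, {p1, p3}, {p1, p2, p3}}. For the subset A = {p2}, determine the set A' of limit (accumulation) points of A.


A' = ∅

For each x ∈ X, list the open sets U ∈ τ with x ∈ U, then check whether U ∩ (A ∖ {x}) ≠ ∅ for every such U.
  x = p1: open {p1} ∋ x has {p1} ∩ (A ∖ {p1}) = ∅, so x is NOT a limit point.
  x = p2: open {p1, p2} ∋ x has {p1, p2} ∩ (A ∖ {p2}) = ∅, so x is NOT a limit point.
  x = p3: open {p3} ∋ x has {p3} ∩ (A ∖ {p3}) = ∅, so x is NOT a limit point.
Collecting: A' = ∅.


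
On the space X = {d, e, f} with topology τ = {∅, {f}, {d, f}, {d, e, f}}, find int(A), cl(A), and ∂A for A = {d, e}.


int(A) = ∅, cl(A) = {d, e}, ∂A = {d, e}.

Closed sets in (X, τ) are complements of opens:
  closed(X, τ) = {∅, {e}, {d, e}, {d, e, f}}.
int(A) = ⋃ {U ∈ τ : U ⊆ A}. Opens contained in A: ∅.
Taking the union of these: int(A) = ∅.
cl(A) = ⋂ {C closed : A ⊆ C}. Closed sets containing A: {d, e}, {d, e, f}.
Intersecting these: cl(A) = {d, e}.
∂A = cl(A) ∖ int(A) = {d, e} ∖ ∅ = {d, e}.


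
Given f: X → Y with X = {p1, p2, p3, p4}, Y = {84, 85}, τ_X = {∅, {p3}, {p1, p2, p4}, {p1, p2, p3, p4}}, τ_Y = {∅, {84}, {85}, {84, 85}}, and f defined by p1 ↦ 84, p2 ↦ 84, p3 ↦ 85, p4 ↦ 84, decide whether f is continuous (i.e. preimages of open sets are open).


f IS continuous.

Compute f^{-1}(U) for each U ∈ τ_Y:
  U = ∅: f^{-1}(U) = ∅ ∈ τ_X ✓.
  U = {84}: f^{-1}(U) = {p1, p2, p4} ∈ τ_X ✓.
  U = {85}: f^{-1}(U) = {p3} ∈ τ_X ✓.
  U = {84, 85}: f^{-1}(U) = {p1, p2, p3, p4} ∈ τ_X ✓.
Every preimage lies in τ_X, so f IS continuous.


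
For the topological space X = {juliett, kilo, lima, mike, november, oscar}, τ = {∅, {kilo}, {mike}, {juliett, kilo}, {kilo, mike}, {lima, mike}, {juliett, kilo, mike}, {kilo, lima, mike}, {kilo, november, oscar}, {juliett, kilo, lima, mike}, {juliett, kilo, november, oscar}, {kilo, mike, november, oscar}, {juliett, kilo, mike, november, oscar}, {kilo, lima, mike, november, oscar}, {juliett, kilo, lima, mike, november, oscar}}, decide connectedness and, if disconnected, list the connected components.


(X, τ) is disconnected; components = [{lima, mike}, {juliett, kilo, november, oscar}].

Find clopen sets (U ∈ τ with X ∖ U ∈ τ):
  U = ∅, X ∖ U = {juliett, kilo, lima, mike, november, oscar} — both open, so U is clopen.
  U = {lima, mike}, X ∖ U = {juliett, kilo, november, oscar} — both open, so U is clopen.
  U = {juliett, kilo, november, oscar}, X ∖ U = {lima, mike} — both open, so U is clopen.
  U = {juliett, kilo, lima, mike, november, oscar}, X ∖ U = ∅ — both open, so U is clopen.
Nontrivial clopen(s) exist: e.g. {lima, mike}. So (X, τ) is disconnected.
Compute connected components by grouping points that agree on all clopens:
  component: {lima, mike}
  component: {juliett, kilo, november, oscar}


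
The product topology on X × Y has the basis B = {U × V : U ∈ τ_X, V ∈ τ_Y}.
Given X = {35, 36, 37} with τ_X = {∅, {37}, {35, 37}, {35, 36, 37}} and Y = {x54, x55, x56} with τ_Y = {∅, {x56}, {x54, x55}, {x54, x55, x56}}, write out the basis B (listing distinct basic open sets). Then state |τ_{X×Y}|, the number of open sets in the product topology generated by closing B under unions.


Basis B = {∅ × ∅, {37} × {x56}, {35, 37} × {x56}, {37} × {x54, x55}, {35, 36, 37} × {x56}, {37} × {x54, x55, x56}, {35, 37} × {x54, x55}, {35, 37} × {x54, x55, x56}, {35, 36, 37} × {x54, x55}, {35, 36, 37} × {x54, x55, x56}}; |τ_{X×Y}| = 16.

Enumerate products U × V with U ∈ τ_X, V ∈ τ_Y (deduplicated):
  ∅ × ∅ = {} (∅)
  {37} × {x56} = {(37,x56)}
  {35, 37} × {x56} = {(35,x56), (37,x56)}
  {37} × {x54, x55} = {(37,x54), (37,x55)}
  {35, 36, 37} × {x56} = {(35,x56), (36,x56), (37,x56)}
  {37} × {x54, x55, x56} = {(37,x54), (37,x55), (37,x56)}
  {35, 37} × {x54, x55} = {(35,x54), (35,x55), (37,x54), (37,x55)}
  {35, 37} × {x54, x55, x56} = {(35,x54), (35,x55), (35,x56), (37,x54), (37,x55), (37,x56)}
  {35, 36, 37} × {x54, x55} = {(35,x54), (35,x55), (36,x54), (36,x55), (37,x54), (37,x55)}
  {35, 36, 37} × {x54, x55, x56} = {(35,x54), (35,x55), (35,x56), (36,x54), (36,x55), (36,x56), (37,x54), (37,x55), (37,x56)}
These 10 distinct sets form the basis B.
Close under arbitrary unions to get τ_{X×Y}; counting gives |τ_{X×Y}| = 16.


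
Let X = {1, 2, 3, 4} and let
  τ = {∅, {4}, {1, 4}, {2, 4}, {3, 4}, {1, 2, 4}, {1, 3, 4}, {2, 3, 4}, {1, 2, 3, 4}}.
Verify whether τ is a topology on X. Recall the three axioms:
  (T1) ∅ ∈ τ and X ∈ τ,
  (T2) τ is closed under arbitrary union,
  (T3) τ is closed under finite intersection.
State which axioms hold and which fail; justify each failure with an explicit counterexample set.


τ IS a topology on X.

Axiom (T1): ∅ ∈ τ? Yes; X ∈ τ? Yes.
Axiom (T2/T3): check pairwise unions and intersections of members of τ.
All pairwise intersections and unions checked — each lies in τ. Therefore τ satisfies (T1), (T2), (T3): it IS a topology on X.


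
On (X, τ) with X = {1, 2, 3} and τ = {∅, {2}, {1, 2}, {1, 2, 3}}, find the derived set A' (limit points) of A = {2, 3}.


A' = {1, 3}

For each x ∈ X, list the open sets U ∈ τ with x ∈ U, then check whether U ∩ (A ∖ {x}) ≠ ∅ for every such U.
  x = 1: opens ∋ x are {1, 2}, {1, 2, 3}; each meets A ∖ {1}, so x IS a limit point.
  x = 2: open {2} ∋ x has {2} ∩ (A ∖ {2}) = ∅, so x is NOT a limit point.
  x = 3: opens ∋ x are {1, 2, 3}; each meets A ∖ {3}, so x IS a limit point.
Collecting: A' = {1, 3}.


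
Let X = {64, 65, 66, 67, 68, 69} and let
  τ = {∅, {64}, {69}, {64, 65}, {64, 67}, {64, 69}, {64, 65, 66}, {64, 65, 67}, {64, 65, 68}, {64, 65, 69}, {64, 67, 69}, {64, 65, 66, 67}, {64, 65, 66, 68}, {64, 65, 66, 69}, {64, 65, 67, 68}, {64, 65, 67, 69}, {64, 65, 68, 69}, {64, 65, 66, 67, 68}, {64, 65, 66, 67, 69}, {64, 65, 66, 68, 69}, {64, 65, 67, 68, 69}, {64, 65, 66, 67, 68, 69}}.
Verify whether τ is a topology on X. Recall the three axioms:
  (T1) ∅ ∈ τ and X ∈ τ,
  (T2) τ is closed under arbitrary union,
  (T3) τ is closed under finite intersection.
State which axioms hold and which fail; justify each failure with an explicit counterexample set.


τ IS a topology on X.

Axiom (T1): ∅ ∈ τ? Yes; X ∈ τ? Yes.
Axiom (T2/T3): check pairwise unions and intersections of members of τ.
All pairwise intersections and unions checked — each lies in τ. Therefore τ satisfies (T1), (T2), (T3): it IS a topology on X.


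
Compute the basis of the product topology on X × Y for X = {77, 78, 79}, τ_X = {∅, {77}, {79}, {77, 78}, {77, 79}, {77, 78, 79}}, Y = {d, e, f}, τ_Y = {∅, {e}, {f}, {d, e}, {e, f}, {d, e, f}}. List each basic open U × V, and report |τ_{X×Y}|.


Basis B = {∅ × ∅, {77} × {e}, {77} × {f}, {79} × {e}, {79} × {f}, {77} × {d, e}, {77} × {e, f}, {77, 78} × {e}, {77, 79} × {e}, {77, 78} × {f}, {77, 79} × {f}, {79} × {d, e}, {79} × {e, f}, {77} × {d, e, f}, {77, 78, 79} × {e}, {77, 78, 79} × {f}, {79} × {d, e, f}, {77, 78} × {d, e}, {77, 79} × {d, e}, {77, 78} × {e, f}, {77, 79} × {e, f}, {77, 78} × {d, e, f}, {77, 79} × {d, e, f}, {77, 78, 79} × {d, e}, {77, 78, 79} × {e, f}, {77, 78, 79} × {d, e, f}}; |τ_{X×Y}| = 108.

Enumerate products U × V with U ∈ τ_X, V ∈ τ_Y (deduplicated):
  ∅ × ∅ = {} (∅)
  {77} × {e} = {(77,e)}
  {77} × {f} = {(77,f)}
  {79} × {e} = {(79,e)}
  {79} × {f} = {(79,f)}
  {77} × {d, e} = {(77,d), (77,e)}
  {77} × {e, f} = {(77,e), (77,f)}
  {77, 78} × {e} = {(77,e), (78,e)}
  {77, 79} × {e} = {(77,e), (79,e)}
  {77, 78} × {f} = {(77,f), (78,f)}
  {77, 79} × {f} = {(77,f), (79,f)}
  {79} × {d, e} = {(79,d), (79,e)}
  {79} × {e, f} = {(79,e), (79,f)}
  {77} × {d, e, f} = {(77,d), (77,e), (77,f)}
  {77, 78, 79} × {e} = {(77,e), (78,e), (79,e)}
  {77, 78, 79} × {f} = {(77,f), (78,f), (79,f)}
  {79} × {d, e, f} = {(79,d), (79,e), (79,f)}
  {77, 78} × {d, e} = {(77,d), (77,e), (78,d), (78,e)}
  {77, 79} × {d, e} = {(77,d), (77,e), (79,d), (79,e)}
  {77, 78} × {e, f} = {(77,e), (77,f), (78,e), (78,f)}
  {77, 79} × {e, f} = {(77,e), (77,f), (79,e), (79,f)}
  {77, 78} × {d, e, f} = {(77,d), (77,e), (77,f), (78,d), (78,e), (78,f)}
  {77, 79} × {d, e, f} = {(77,d), (77,e), (77,f), (79,d), (79,e), (79,f)}
  {77, 78, 79} × {d, e} = {(77,d), (77,e), (78,d), (78,e), (79,d), (79,e)}
  {77, 78, 79} × {e, f} = {(77,e), (77,f), (78,e), (78,f), (79,e), (79,f)}
  {77, 78, 79} × {d, e, f} = {(77,d), (77,e), (77,f), (78,d), (78,e), (78,f), (79,d), (79,e), (79,f)}
These 26 distinct sets form the basis B.
Close under arbitrary unions to get τ_{X×Y}; counting gives |τ_{X×Y}| = 108.


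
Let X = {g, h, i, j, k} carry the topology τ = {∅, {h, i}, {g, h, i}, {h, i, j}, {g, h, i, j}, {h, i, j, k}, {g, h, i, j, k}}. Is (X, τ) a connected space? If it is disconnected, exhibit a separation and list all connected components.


(X, τ) is connected.

Find clopen sets (U ∈ τ with X ∖ U ∈ τ):
  U = ∅, X ∖ U = {g, h, i, j, k} — both open, so U is clopen.
  U = {g, h, i, j, k}, X ∖ U = ∅ — both open, so U is clopen.
Only trivial clopens (∅ and X) exist, so (X, τ) is connected.
Compute connected components by grouping points that agree on all clopens:
  component: {g, h, i, j, k}


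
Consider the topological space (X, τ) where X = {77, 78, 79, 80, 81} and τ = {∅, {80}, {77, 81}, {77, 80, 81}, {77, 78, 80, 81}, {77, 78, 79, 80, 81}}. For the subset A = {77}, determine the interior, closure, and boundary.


int(A) = ∅, cl(A) = {77, 78, 79, 81}, ∂A = {77, 78, 79, 81}.

Closed sets in (X, τ) are complements of opens:
  closed(X, τ) = {∅, {79}, {78, 79}, {78, 79, 80}, {77, 78, 79, 81}, {77, 78, 79, 80, 81}}.
int(A) = ⋃ {U ∈ τ : U ⊆ A}. Opens contained in A: ∅.
Taking the union of these: int(A) = ∅.
cl(A) = ⋂ {C closed : A ⊆ C}. Closed sets containing A: {77, 78, 79, 81}, {77, 78, 79, 80, 81}.
Intersecting these: cl(A) = {77, 78, 79, 81}.
∂A = cl(A) ∖ int(A) = {77, 78, 79, 81} ∖ ∅ = {77, 78, 79, 81}.


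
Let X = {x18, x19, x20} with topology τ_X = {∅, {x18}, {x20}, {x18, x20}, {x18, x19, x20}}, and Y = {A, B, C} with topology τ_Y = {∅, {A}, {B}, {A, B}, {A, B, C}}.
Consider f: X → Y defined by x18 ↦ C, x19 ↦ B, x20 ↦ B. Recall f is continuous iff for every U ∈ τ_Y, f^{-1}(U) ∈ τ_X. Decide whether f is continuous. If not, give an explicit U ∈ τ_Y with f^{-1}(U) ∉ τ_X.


f is NOT continuous.

Compute f^{-1}(U) for each U ∈ τ_Y:
  U = ∅: f^{-1}(U) = ∅ ∈ τ_X ✓.
  U = {A}: f^{-1}(U) = ∅ ∈ τ_X ✓.
  U = {B}: f^{-1}(U) = {x19, x20} ∉ τ_X ✗.
  U = {A, B}: f^{-1}(U) = {x19, x20} ∉ τ_X ✗.
  U = {A, B, C}: f^{-1}(U) = {x18, x19, x20} ∈ τ_X ✓.
Found U = {B} with f^{-1}(U) = {x19, x20} not in τ_X. Therefore f is NOT continuous.


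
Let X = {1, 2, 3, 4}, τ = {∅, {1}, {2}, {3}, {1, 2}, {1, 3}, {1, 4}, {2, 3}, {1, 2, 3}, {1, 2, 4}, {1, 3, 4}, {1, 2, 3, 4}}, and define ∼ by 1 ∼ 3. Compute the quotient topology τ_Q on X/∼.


X/∼ = {[1=3], [2], [4]}; |τ_Q| = 6.

Equivalence classes: [1=3], [2], [4].
Quotient map π: X → X/∼ sends 1 ↦ [1=3], 2 ↦ [2], 3 ↦ [1=3], 4 ↦ [4].
For each subset V ⊆ X/∼, compute π^{-1}(V) ⊆ X and check whether π^{-1}(V) ∈ τ. V is open in τ_Q iff π^{-1}(V) ∈ τ.
  V = {}: π^{-1}(V) = ∅ ∈ τ ✓.
  V = {[1=3]}: π^{-1}(V) = {1, 3} ∈ τ ✓.
  V = {[2]}: π^{-1}(V) = {2} ∈ τ ✓.
  V = {[1=3], [2]}: π^{-1}(V) = {1, 2, 3} ∈ τ ✓.
  V = {[4]}: π^{-1}(V) = {4} ∉ τ ✗.
  V = {[1=3], [4]}: π^{-1}(V) = {1, 3, 4} ∈ τ ✓.
  V = {[2], [4]}: π^{-1}(V) = {2, 4} ∉ τ ✗.
  V = {[1=3], [2], [4]}: π^{-1}(V) = {1, 2, 3, 4} ∈ τ ✓.
Open sets in the quotient: τ_Q = {{}, {[1=3]}, {[2]}, {[1=3], [2]}, {[1=3], [4]}, {[1=3], [2], [4]}} (6 elements).


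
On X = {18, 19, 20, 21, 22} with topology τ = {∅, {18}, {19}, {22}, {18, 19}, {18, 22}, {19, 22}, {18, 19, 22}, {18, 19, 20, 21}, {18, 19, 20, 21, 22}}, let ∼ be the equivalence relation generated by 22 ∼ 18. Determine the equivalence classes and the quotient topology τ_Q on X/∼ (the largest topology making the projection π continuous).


X/∼ = {[18=22], [19], [20], [21]}; |τ_Q| = 5.

Equivalence classes: [18=22], [19], [20], [21].
Quotient map π: X → X/∼ sends 18 ↦ [18=22], 19 ↦ [19], 20 ↦ [20], 21 ↦ [21], 22 ↦ [18=22].
For each subset V ⊆ X/∼, compute π^{-1}(V) ⊆ X and check whether π^{-1}(V) ∈ τ. V is open in τ_Q iff π^{-1}(V) ∈ τ.
  V = {}: π^{-1}(V) = ∅ ∈ τ ✓.
  V = {[18=22]}: π^{-1}(V) = {18, 22} ∈ τ ✓.
  V = {[19]}: π^{-1}(V) = {19} ∈ τ ✓.
  V = {[18=22], [19]}: π^{-1}(V) = {18, 19, 22} ∈ τ ✓.
  V = {[20]}: π^{-1}(V) = {20} ∉ τ ✗.
  V = {[18=22], [20]}: π^{-1}(V) = {18, 20, 22} ∉ τ ✗.
  V = {[19], [20]}: π^{-1}(V) = {19, 20} ∉ τ ✗.
  V = {[18=22], [19], [20]}: π^{-1}(V) = {18, 19, 20, 22} ∉ τ ✗.
  V = {[21]}: π^{-1}(V) = {21} ∉ τ ✗.
  V = {[18=22], [21]}: π^{-1}(V) = {18, 21, 22} ∉ τ ✗.
  V = {[19], [21]}: π^{-1}(V) = {19, 21} ∉ τ ✗.
  V = {[18=22], [19], [21]}: π^{-1}(V) = {18, 19, 21, 22} ∉ τ ✗.
  V = {[20], [21]}: π^{-1}(V) = {20, 21} ∉ τ ✗.
  V = {[18=22], [20], [21]}: π^{-1}(V) = {18, 20, 21, 22} ∉ τ ✗.
  V = {[19], [20], [21]}: π^{-1}(V) = {19, 20, 21} ∉ τ ✗.
  V = {[18=22], [19], [20], [21]}: π^{-1}(V) = {18, 19, 20, 21, 22} ∈ τ ✓.
Open sets in the quotient: τ_Q = {{}, {[18=22]}, {[19]}, {[18=22], [19]}, {[18=22], [19], [20], [21]}} (5 elements).


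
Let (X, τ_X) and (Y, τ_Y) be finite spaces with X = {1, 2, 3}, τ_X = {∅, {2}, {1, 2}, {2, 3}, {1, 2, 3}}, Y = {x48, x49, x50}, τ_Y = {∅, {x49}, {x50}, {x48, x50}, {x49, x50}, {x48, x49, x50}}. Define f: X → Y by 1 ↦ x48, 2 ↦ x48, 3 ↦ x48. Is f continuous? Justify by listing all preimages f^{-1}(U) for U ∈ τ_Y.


f IS continuous.

Compute f^{-1}(U) for each U ∈ τ_Y:
  U = ∅: f^{-1}(U) = ∅ ∈ τ_X ✓.
  U = {x49}: f^{-1}(U) = ∅ ∈ τ_X ✓.
  U = {x50}: f^{-1}(U) = ∅ ∈ τ_X ✓.
  U = {x48, x50}: f^{-1}(U) = {1, 2, 3} ∈ τ_X ✓.
  U = {x49, x50}: f^{-1}(U) = ∅ ∈ τ_X ✓.
  U = {x48, x49, x50}: f^{-1}(U) = {1, 2, 3} ∈ τ_X ✓.
Every preimage lies in τ_X, so f IS continuous.


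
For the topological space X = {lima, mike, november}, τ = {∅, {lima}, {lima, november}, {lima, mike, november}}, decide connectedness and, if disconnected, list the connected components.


(X, τ) is connected.

Find clopen sets (U ∈ τ with X ∖ U ∈ τ):
  U = ∅, X ∖ U = {lima, mike, november} — both open, so U is clopen.
  U = {lima, mike, november}, X ∖ U = ∅ — both open, so U is clopen.
Only trivial clopens (∅ and X) exist, so (X, τ) is connected.
Compute connected components by grouping points that agree on all clopens:
  component: {lima, mike, november}


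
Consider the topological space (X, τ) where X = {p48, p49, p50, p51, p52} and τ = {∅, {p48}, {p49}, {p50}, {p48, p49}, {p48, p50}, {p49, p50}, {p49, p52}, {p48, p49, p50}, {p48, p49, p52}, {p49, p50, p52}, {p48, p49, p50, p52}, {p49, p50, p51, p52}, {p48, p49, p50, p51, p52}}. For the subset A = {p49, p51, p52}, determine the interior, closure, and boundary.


int(A) = {p49, p52}, cl(A) = {p49, p51, p52}, ∂A = {p51}.

Closed sets in (X, τ) are complements of opens:
  closed(X, τ) = {∅, {p48}, {p51}, {p48, p51}, {p50, p51}, {p51, p52}, {p48, p50, p51}, {p48, p51, p52}, {p49, p51, p52}, {p50, p51, p52}, {p48, p49, p51, p52}, {p48, p50, p51, p52}, {p49, p50, p51, p52}, {p48, p49, p50, p51, p52}}.
int(A) = ⋃ {U ∈ τ : U ⊆ A}. Opens contained in A: ∅, {p49}, {p49, p52}.
Taking the union of these: int(A) = {p49, p52}.
cl(A) = ⋂ {C closed : A ⊆ C}. Closed sets containing A: {p49, p51, p52}, {p48, p49, p51, p52}, {p49, p50, p51, p52}, {p48, p49, p50, p51, p52}.
Intersecting these: cl(A) = {p49, p51, p52}.
∂A = cl(A) ∖ int(A) = {p49, p51, p52} ∖ {p49, p52} = {p51}.


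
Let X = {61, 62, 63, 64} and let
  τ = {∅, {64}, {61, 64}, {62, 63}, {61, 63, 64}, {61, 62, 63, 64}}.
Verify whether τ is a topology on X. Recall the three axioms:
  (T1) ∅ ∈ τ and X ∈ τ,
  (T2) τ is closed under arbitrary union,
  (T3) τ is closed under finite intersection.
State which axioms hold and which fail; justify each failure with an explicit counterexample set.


τ is NOT a topology on X.

Axiom (T1): ∅ ∈ τ? Yes; X ∈ τ? Yes.
Axiom (T2/T3): check pairwise unions and intersections of members of τ.
Counterexample for (T2): {64} ∪ {62, 63} = {62, 63, 64} ∉ τ. Therefore τ is NOT a topology.


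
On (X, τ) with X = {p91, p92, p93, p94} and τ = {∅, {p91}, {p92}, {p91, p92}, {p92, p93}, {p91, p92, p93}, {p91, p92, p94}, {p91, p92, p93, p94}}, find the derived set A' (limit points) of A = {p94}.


A' = ∅

For each x ∈ X, list the open sets U ∈ τ with x ∈ U, then check whether U ∩ (A ∖ {x}) ≠ ∅ for every such U.
  x = p91: open {p91} ∋ x has {p91} ∩ (A ∖ {p91}) = ∅, so x is NOT a limit point.
  x = p92: open {p92} ∋ x has {p92} ∩ (A ∖ {p92}) = ∅, so x is NOT a limit point.
  x = p93: open {p92, p93} ∋ x has {p92, p93} ∩ (A ∖ {p93}) = ∅, so x is NOT a limit point.
  x = p94: open {p91, p92, p94} ∋ x has {p91, p92, p94} ∩ (A ∖ {p94}) = ∅, so x is NOT a limit point.
Collecting: A' = ∅.


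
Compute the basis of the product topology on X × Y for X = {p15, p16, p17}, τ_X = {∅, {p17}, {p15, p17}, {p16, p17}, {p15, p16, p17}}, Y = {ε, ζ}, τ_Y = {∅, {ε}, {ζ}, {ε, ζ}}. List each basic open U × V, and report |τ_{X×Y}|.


Basis B = {∅ × ∅, {p17} × {ε}, {p17} × {ζ}, {p15, p17} × {ε}, {p15, p17} × {ζ}, {p16, p17} × {ε}, {p16, p17} × {ζ}, {p17} × {ε, ζ}, {p15, p16, p17} × {ε}, {p15, p16, p17} × {ζ}, {p15, p17} × {ε, ζ}, {p16, p17} × {ε, ζ}, {p15, p16, p17} × {ε, ζ}}; |τ_{X×Y}| = 25.

Enumerate products U × V with U ∈ τ_X, V ∈ τ_Y (deduplicated):
  ∅ × ∅ = {} (∅)
  {p17} × {ε} = {(p17,ε)}
  {p17} × {ζ} = {(p17,ζ)}
  {p15, p17} × {ε} = {(p15,ε), (p17,ε)}
  {p15, p17} × {ζ} = {(p15,ζ), (p17,ζ)}
  {p16, p17} × {ε} = {(p16,ε), (p17,ε)}
  {p16, p17} × {ζ} = {(p16,ζ), (p17,ζ)}
  {p17} × {ε, ζ} = {(p17,ε), (p17,ζ)}
  {p15, p16, p17} × {ε} = {(p15,ε), (p16,ε), (p17,ε)}
  {p15, p16, p17} × {ζ} = {(p15,ζ), (p16,ζ), (p17,ζ)}
  {p15, p17} × {ε, ζ} = {(p15,ε), (p15,ζ), (p17,ε), (p17,ζ)}
  {p16, p17} × {ε, ζ} = {(p16,ε), (p16,ζ), (p17,ε), (p17,ζ)}
  {p15, p16, p17} × {ε, ζ} = {(p15,ε), (p15,ζ), (p16,ε), (p16,ζ), (p17,ε), (p17,ζ)}
These 13 distinct sets form the basis B.
Close under arbitrary unions to get τ_{X×Y}; counting gives |τ_{X×Y}| = 25.


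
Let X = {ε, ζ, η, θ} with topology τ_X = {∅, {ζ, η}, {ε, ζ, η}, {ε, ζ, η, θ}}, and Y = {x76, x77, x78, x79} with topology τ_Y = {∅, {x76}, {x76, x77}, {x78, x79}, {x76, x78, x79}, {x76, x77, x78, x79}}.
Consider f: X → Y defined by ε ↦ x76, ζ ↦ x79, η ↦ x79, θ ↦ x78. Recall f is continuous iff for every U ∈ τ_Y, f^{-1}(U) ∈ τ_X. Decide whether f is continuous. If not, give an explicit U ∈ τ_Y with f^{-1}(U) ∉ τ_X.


f is NOT continuous.

Compute f^{-1}(U) for each U ∈ τ_Y:
  U = ∅: f^{-1}(U) = ∅ ∈ τ_X ✓.
  U = {x76}: f^{-1}(U) = {ε} ∉ τ_X ✗.
  U = {x76, x77}: f^{-1}(U) = {ε} ∉ τ_X ✗.
  U = {x78, x79}: f^{-1}(U) = {ζ, η, θ} ∉ τ_X ✗.
  U = {x76, x78, x79}: f^{-1}(U) = {ε, ζ, η, θ} ∈ τ_X ✓.
  U = {x76, x77, x78, x79}: f^{-1}(U) = {ε, ζ, η, θ} ∈ τ_X ✓.
Found U = {x76} with f^{-1}(U) = {ε} not in τ_X. Therefore f is NOT continuous.
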